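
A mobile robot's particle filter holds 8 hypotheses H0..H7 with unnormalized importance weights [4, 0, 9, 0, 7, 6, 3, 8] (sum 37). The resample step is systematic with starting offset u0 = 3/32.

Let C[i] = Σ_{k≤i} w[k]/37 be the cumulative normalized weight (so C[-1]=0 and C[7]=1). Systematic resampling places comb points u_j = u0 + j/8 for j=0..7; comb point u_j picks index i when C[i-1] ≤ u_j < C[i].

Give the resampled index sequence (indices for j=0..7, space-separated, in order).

C = [4/37, 4/37, 13/37, 13/37, 20/37, 26/37, 29/37, 1]
j=0: u_0=3/32 ∈ [0, 4/37) → index 0
j=1: u_1=7/32 ∈ [4/37, 13/37) → index 2
j=2: u_2=11/32 ∈ [4/37, 13/37) → index 2
j=3: u_3=15/32 ∈ [13/37, 20/37) → index 4
j=4: u_4=19/32 ∈ [20/37, 26/37) → index 5
j=5: u_5=23/32 ∈ [26/37, 29/37) → index 6
j=6: u_6=27/32 ∈ [29/37, 1) → index 7
j=7: u_7=31/32 ∈ [29/37, 1) → index 7

0 2 2 4 5 6 7 7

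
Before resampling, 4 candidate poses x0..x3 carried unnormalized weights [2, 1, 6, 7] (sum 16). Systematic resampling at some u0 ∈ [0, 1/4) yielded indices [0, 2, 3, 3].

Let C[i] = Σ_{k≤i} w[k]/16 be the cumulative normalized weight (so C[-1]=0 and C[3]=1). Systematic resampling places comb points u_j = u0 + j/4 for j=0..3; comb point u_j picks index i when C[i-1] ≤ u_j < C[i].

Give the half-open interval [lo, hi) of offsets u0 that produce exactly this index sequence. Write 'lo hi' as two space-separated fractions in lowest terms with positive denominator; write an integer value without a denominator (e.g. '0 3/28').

C = [1/8, 3/16, 9/16, 1]
j=0 picked index 0: u0 ∈ [0, 1/8)
j=1 picked index 2: u0 ∈ [-1/16, 5/16)
j=2 picked index 3: u0 ∈ [1/16, 1/2)
j=3 picked index 3: u0 ∈ [-3/16, 1/4)
intersection: [1/16, 1/8)

1/16 1/8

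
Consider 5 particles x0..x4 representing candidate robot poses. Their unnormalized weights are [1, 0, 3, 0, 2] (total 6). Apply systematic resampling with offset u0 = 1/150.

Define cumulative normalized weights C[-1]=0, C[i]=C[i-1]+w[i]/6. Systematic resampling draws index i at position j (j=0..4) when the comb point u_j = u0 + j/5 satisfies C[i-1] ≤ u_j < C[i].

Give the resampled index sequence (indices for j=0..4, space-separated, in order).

0 2 2 2 4

C = [1/6, 1/6, 2/3, 2/3, 1]
j=0: u_0=1/150 ∈ [0, 1/6) → index 0
j=1: u_1=31/150 ∈ [1/6, 2/3) → index 2
j=2: u_2=61/150 ∈ [1/6, 2/3) → index 2
j=3: u_3=91/150 ∈ [1/6, 2/3) → index 2
j=4: u_4=121/150 ∈ [2/3, 1) → index 4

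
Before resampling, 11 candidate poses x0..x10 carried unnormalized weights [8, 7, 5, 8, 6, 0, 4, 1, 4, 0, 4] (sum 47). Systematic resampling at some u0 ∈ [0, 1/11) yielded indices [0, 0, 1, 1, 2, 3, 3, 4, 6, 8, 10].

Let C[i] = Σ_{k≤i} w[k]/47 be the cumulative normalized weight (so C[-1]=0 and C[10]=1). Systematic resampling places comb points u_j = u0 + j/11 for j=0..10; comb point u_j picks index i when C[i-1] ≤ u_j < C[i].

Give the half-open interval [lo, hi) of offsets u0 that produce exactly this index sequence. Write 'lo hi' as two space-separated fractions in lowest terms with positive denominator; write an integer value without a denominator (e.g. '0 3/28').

6/517 24/517

C = [8/47, 15/47, 20/47, 28/47, 34/47, 34/47, 38/47, 39/47, 43/47, 43/47, 1]
j=0 picked index 0: u0 ∈ [0, 8/47)
j=1 picked index 0: u0 ∈ [-1/11, 41/517)
j=2 picked index 1: u0 ∈ [-6/517, 71/517)
j=3 picked index 1: u0 ∈ [-53/517, 24/517)
j=4 picked index 2: u0 ∈ [-23/517, 32/517)
j=5 picked index 3: u0 ∈ [-15/517, 73/517)
j=6 picked index 3: u0 ∈ [-62/517, 26/517)
j=7 picked index 4: u0 ∈ [-21/517, 45/517)
j=8 picked index 6: u0 ∈ [-2/517, 42/517)
j=9 picked index 8: u0 ∈ [6/517, 50/517)
j=10 picked index 10: u0 ∈ [3/517, 1/11)
intersection: [6/517, 24/517)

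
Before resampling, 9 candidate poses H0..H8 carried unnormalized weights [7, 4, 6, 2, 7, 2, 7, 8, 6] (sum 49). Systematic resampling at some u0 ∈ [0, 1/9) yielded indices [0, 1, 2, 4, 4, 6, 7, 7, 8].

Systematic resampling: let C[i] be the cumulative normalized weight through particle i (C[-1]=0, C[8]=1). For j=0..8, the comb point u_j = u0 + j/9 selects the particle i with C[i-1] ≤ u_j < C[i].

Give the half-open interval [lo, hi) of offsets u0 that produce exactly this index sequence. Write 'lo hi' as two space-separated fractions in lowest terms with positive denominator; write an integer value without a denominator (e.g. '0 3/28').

C = [1/7, 11/49, 17/49, 19/49, 26/49, 4/7, 5/7, 43/49, 1]
j=0 picked index 0: u0 ∈ [0, 1/7)
j=1 picked index 1: u0 ∈ [2/63, 50/441)
j=2 picked index 2: u0 ∈ [1/441, 55/441)
j=3 picked index 4: u0 ∈ [8/147, 29/147)
j=4 picked index 4: u0 ∈ [-25/441, 38/441)
j=5 picked index 6: u0 ∈ [1/63, 10/63)
j=6 picked index 7: u0 ∈ [1/21, 31/147)
j=7 picked index 7: u0 ∈ [-4/63, 44/441)
j=8 picked index 8: u0 ∈ [-5/441, 1/9)
intersection: [8/147, 38/441)

8/147 38/441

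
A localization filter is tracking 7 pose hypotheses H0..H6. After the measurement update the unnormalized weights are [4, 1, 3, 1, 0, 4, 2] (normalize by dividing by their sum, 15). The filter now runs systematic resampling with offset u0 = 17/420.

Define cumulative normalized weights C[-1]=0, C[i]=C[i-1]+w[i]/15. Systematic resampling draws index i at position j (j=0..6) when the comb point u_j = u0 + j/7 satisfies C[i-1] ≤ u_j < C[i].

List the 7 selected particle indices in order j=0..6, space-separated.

0 0 1 2 5 5 6

C = [4/15, 1/3, 8/15, 3/5, 3/5, 13/15, 1]
j=0: u_0=17/420 ∈ [0, 4/15) → index 0
j=1: u_1=11/60 ∈ [0, 4/15) → index 0
j=2: u_2=137/420 ∈ [4/15, 1/3) → index 1
j=3: u_3=197/420 ∈ [1/3, 8/15) → index 2
j=4: u_4=257/420 ∈ [3/5, 13/15) → index 5
j=5: u_5=317/420 ∈ [3/5, 13/15) → index 5
j=6: u_6=377/420 ∈ [13/15, 1) → index 6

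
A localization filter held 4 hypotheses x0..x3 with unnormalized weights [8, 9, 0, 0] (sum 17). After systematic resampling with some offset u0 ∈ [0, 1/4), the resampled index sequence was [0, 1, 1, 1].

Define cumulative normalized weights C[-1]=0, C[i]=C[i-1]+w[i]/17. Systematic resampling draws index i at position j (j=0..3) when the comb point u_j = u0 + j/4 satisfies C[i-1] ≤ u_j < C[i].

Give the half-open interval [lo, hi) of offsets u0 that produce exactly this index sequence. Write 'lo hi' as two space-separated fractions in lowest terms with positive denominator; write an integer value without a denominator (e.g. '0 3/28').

15/68 1/4

C = [8/17, 1, 1, 1]
j=0 picked index 0: u0 ∈ [0, 8/17)
j=1 picked index 1: u0 ∈ [15/68, 3/4)
j=2 picked index 1: u0 ∈ [-1/34, 1/2)
j=3 picked index 1: u0 ∈ [-19/68, 1/4)
intersection: [15/68, 1/4)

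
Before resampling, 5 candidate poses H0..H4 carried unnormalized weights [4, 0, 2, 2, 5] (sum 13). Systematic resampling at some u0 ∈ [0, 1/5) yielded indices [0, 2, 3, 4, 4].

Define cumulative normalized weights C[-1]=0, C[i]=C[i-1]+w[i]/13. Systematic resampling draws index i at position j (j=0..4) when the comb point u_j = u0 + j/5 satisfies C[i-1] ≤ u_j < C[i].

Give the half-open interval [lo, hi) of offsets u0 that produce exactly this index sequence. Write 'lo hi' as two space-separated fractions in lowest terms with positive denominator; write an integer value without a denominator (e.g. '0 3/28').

7/65 1/5

C = [4/13, 4/13, 6/13, 8/13, 1]
j=0 picked index 0: u0 ∈ [0, 4/13)
j=1 picked index 2: u0 ∈ [7/65, 17/65)
j=2 picked index 3: u0 ∈ [4/65, 14/65)
j=3 picked index 4: u0 ∈ [1/65, 2/5)
j=4 picked index 4: u0 ∈ [-12/65, 1/5)
intersection: [7/65, 1/5)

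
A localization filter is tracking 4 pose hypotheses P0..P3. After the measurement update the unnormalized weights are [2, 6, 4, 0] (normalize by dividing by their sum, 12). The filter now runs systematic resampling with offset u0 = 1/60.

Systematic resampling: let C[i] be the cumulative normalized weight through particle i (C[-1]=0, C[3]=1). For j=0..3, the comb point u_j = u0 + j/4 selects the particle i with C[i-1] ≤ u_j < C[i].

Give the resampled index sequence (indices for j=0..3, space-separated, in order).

C = [1/6, 2/3, 1, 1]
j=0: u_0=1/60 ∈ [0, 1/6) → index 0
j=1: u_1=4/15 ∈ [1/6, 2/3) → index 1
j=2: u_2=31/60 ∈ [1/6, 2/3) → index 1
j=3: u_3=23/30 ∈ [2/3, 1) → index 2

0 1 1 2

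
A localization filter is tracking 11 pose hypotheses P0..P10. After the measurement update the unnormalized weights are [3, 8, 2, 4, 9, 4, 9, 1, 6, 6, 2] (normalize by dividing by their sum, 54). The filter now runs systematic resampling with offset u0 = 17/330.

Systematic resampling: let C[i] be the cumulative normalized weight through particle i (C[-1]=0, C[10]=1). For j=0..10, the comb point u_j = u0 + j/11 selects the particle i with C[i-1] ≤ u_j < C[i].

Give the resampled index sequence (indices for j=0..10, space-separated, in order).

C = [1/18, 11/54, 13/54, 17/54, 13/27, 5/9, 13/18, 20/27, 23/27, 26/27, 1]
j=0: u_0=17/330 ∈ [0, 1/18) → index 0
j=1: u_1=47/330 ∈ [1/18, 11/54) → index 1
j=2: u_2=7/30 ∈ [11/54, 13/54) → index 2
j=3: u_3=107/330 ∈ [17/54, 13/27) → index 4
j=4: u_4=137/330 ∈ [17/54, 13/27) → index 4
j=5: u_5=167/330 ∈ [13/27, 5/9) → index 5
j=6: u_6=197/330 ∈ [5/9, 13/18) → index 6
j=7: u_7=227/330 ∈ [5/9, 13/18) → index 6
j=8: u_8=257/330 ∈ [20/27, 23/27) → index 8
j=9: u_9=287/330 ∈ [23/27, 26/27) → index 9
j=10: u_10=317/330 ∈ [23/27, 26/27) → index 9

0 1 2 4 4 5 6 6 8 9 9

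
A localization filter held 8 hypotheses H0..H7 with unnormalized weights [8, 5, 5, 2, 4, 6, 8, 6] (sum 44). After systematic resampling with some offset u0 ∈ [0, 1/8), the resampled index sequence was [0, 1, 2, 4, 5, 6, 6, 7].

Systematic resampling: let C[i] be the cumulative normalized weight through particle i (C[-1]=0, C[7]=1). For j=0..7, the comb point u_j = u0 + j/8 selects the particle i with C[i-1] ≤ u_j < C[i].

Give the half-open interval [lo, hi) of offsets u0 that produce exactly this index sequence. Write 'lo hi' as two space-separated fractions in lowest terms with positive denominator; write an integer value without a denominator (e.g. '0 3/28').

7/88 5/44

C = [2/11, 13/44, 9/22, 5/11, 6/11, 15/22, 19/22, 1]
j=0 picked index 0: u0 ∈ [0, 2/11)
j=1 picked index 1: u0 ∈ [5/88, 15/88)
j=2 picked index 2: u0 ∈ [1/22, 7/44)
j=3 picked index 4: u0 ∈ [7/88, 15/88)
j=4 picked index 5: u0 ∈ [1/22, 2/11)
j=5 picked index 6: u0 ∈ [5/88, 21/88)
j=6 picked index 6: u0 ∈ [-3/44, 5/44)
j=7 picked index 7: u0 ∈ [-1/88, 1/8)
intersection: [7/88, 5/44)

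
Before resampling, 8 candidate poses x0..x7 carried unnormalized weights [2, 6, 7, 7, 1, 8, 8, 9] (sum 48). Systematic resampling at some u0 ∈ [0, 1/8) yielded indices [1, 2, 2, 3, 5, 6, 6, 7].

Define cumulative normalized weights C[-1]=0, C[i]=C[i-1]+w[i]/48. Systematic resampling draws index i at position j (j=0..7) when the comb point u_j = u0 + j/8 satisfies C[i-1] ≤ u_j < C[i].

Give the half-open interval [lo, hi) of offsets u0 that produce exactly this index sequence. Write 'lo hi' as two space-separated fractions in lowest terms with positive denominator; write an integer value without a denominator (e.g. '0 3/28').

C = [1/24, 1/6, 5/16, 11/24, 23/48, 31/48, 13/16, 1]
j=0 picked index 1: u0 ∈ [1/24, 1/6)
j=1 picked index 2: u0 ∈ [1/24, 3/16)
j=2 picked index 2: u0 ∈ [-1/12, 1/16)
j=3 picked index 3: u0 ∈ [-1/16, 1/12)
j=4 picked index 5: u0 ∈ [-1/48, 7/48)
j=5 picked index 6: u0 ∈ [1/48, 3/16)
j=6 picked index 6: u0 ∈ [-5/48, 1/16)
j=7 picked index 7: u0 ∈ [-1/16, 1/8)
intersection: [1/24, 1/16)

1/24 1/16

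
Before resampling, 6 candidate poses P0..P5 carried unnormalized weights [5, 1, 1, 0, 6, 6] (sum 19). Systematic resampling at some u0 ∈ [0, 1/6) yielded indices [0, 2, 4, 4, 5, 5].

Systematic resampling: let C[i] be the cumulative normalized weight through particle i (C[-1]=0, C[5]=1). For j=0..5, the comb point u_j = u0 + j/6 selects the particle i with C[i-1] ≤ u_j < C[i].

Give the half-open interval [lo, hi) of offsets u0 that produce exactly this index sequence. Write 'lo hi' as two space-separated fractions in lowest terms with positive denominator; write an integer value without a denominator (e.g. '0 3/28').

17/114 1/6

C = [5/19, 6/19, 7/19, 7/19, 13/19, 1]
j=0 picked index 0: u0 ∈ [0, 5/19)
j=1 picked index 2: u0 ∈ [17/114, 23/114)
j=2 picked index 4: u0 ∈ [2/57, 20/57)
j=3 picked index 4: u0 ∈ [-5/38, 7/38)
j=4 picked index 5: u0 ∈ [1/57, 1/3)
j=5 picked index 5: u0 ∈ [-17/114, 1/6)
intersection: [17/114, 1/6)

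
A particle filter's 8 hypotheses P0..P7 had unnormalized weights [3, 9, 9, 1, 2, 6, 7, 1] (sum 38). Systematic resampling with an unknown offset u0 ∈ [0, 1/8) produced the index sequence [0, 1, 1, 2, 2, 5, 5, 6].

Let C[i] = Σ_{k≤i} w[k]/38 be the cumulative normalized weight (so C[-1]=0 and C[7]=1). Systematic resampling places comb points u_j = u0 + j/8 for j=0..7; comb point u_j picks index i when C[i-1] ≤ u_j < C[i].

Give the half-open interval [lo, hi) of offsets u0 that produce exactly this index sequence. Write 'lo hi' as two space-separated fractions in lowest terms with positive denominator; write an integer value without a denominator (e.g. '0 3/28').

C = [3/38, 6/19, 21/38, 11/19, 12/19, 15/19, 37/38, 1]
j=0 picked index 0: u0 ∈ [0, 3/38)
j=1 picked index 1: u0 ∈ [-7/152, 29/152)
j=2 picked index 1: u0 ∈ [-13/76, 5/76)
j=3 picked index 2: u0 ∈ [-9/152, 27/152)
j=4 picked index 2: u0 ∈ [-7/38, 1/19)
j=5 picked index 5: u0 ∈ [1/152, 25/152)
j=6 picked index 5: u0 ∈ [-9/76, 3/76)
j=7 picked index 6: u0 ∈ [-13/152, 15/152)
intersection: [1/152, 3/76)

1/152 3/76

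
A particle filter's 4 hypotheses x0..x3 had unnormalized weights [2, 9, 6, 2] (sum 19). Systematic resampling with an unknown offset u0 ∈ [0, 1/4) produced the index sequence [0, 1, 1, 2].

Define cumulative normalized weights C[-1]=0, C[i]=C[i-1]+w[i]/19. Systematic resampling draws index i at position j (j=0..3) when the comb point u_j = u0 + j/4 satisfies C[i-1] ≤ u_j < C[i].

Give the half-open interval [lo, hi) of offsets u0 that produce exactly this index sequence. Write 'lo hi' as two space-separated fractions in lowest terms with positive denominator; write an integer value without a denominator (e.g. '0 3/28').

C = [2/19, 11/19, 17/19, 1]
j=0 picked index 0: u0 ∈ [0, 2/19)
j=1 picked index 1: u0 ∈ [-11/76, 25/76)
j=2 picked index 1: u0 ∈ [-15/38, 3/38)
j=3 picked index 2: u0 ∈ [-13/76, 11/76)
intersection: [0, 3/38)

0 3/38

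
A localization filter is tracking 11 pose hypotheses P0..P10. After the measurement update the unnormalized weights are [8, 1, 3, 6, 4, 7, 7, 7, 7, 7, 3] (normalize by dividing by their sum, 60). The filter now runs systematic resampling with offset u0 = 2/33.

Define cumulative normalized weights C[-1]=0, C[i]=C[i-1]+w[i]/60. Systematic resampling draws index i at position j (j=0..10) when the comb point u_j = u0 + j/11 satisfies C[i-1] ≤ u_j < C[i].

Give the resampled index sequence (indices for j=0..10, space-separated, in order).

0 2 3 4 5 6 7 7 8 9 10

C = [2/15, 3/20, 1/5, 3/10, 11/30, 29/60, 3/5, 43/60, 5/6, 19/20, 1]
j=0: u_0=2/33 ∈ [0, 2/15) → index 0
j=1: u_1=5/33 ∈ [3/20, 1/5) → index 2
j=2: u_2=8/33 ∈ [1/5, 3/10) → index 3
j=3: u_3=1/3 ∈ [3/10, 11/30) → index 4
j=4: u_4=14/33 ∈ [11/30, 29/60) → index 5
j=5: u_5=17/33 ∈ [29/60, 3/5) → index 6
j=6: u_6=20/33 ∈ [3/5, 43/60) → index 7
j=7: u_7=23/33 ∈ [3/5, 43/60) → index 7
j=8: u_8=26/33 ∈ [43/60, 5/6) → index 8
j=9: u_9=29/33 ∈ [5/6, 19/20) → index 9
j=10: u_10=32/33 ∈ [19/20, 1) → index 10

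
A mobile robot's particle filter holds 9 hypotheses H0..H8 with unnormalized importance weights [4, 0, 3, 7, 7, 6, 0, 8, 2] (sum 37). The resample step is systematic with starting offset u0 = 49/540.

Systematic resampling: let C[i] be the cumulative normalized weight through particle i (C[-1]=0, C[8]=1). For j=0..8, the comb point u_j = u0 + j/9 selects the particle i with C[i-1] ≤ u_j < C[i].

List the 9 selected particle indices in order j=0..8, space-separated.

C = [4/37, 4/37, 7/37, 14/37, 21/37, 27/37, 27/37, 35/37, 1]
j=0: u_0=49/540 ∈ [0, 4/37) → index 0
j=1: u_1=109/540 ∈ [7/37, 14/37) → index 3
j=2: u_2=169/540 ∈ [7/37, 14/37) → index 3
j=3: u_3=229/540 ∈ [14/37, 21/37) → index 4
j=4: u_4=289/540 ∈ [14/37, 21/37) → index 4
j=5: u_5=349/540 ∈ [21/37, 27/37) → index 5
j=6: u_6=409/540 ∈ [27/37, 35/37) → index 7
j=7: u_7=469/540 ∈ [27/37, 35/37) → index 7
j=8: u_8=529/540 ∈ [35/37, 1) → index 8

0 3 3 4 4 5 7 7 8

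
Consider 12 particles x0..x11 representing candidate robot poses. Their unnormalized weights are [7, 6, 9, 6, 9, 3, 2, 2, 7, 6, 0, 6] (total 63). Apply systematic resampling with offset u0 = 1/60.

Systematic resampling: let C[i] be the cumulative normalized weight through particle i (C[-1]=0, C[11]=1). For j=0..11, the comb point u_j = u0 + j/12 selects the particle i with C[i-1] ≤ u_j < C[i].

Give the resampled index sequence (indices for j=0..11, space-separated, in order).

0 0 1 2 3 3 4 5 7 8 9 11

C = [1/9, 13/63, 22/63, 4/9, 37/63, 40/63, 2/3, 44/63, 17/21, 19/21, 19/21, 1]
j=0: u_0=1/60 ∈ [0, 1/9) → index 0
j=1: u_1=1/10 ∈ [0, 1/9) → index 0
j=2: u_2=11/60 ∈ [1/9, 13/63) → index 1
j=3: u_3=4/15 ∈ [13/63, 22/63) → index 2
j=4: u_4=7/20 ∈ [22/63, 4/9) → index 3
j=5: u_5=13/30 ∈ [22/63, 4/9) → index 3
j=6: u_6=31/60 ∈ [4/9, 37/63) → index 4
j=7: u_7=3/5 ∈ [37/63, 40/63) → index 5
j=8: u_8=41/60 ∈ [2/3, 44/63) → index 7
j=9: u_9=23/30 ∈ [44/63, 17/21) → index 8
j=10: u_10=17/20 ∈ [17/21, 19/21) → index 9
j=11: u_11=14/15 ∈ [19/21, 1) → index 11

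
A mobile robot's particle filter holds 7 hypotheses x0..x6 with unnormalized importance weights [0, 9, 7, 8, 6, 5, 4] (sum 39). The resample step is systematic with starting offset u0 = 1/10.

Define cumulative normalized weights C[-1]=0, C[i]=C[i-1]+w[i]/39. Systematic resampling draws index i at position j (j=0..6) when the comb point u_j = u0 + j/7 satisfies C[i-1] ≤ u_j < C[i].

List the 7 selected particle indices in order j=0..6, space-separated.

1 2 2 3 4 5 6

C = [0, 3/13, 16/39, 8/13, 10/13, 35/39, 1]
j=0: u_0=1/10 ∈ [0, 3/13) → index 1
j=1: u_1=17/70 ∈ [3/13, 16/39) → index 2
j=2: u_2=27/70 ∈ [3/13, 16/39) → index 2
j=3: u_3=37/70 ∈ [16/39, 8/13) → index 3
j=4: u_4=47/70 ∈ [8/13, 10/13) → index 4
j=5: u_5=57/70 ∈ [10/13, 35/39) → index 5
j=6: u_6=67/70 ∈ [35/39, 1) → index 6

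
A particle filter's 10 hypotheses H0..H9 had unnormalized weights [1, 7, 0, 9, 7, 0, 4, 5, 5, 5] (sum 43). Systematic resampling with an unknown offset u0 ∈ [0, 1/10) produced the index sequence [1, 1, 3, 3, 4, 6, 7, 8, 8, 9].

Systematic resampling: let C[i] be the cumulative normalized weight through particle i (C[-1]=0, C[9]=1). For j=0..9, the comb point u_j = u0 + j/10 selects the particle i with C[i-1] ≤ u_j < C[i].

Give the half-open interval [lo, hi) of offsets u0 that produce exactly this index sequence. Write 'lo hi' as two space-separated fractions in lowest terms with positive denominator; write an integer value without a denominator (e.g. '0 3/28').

C = [1/43, 8/43, 8/43, 17/43, 24/43, 24/43, 28/43, 33/43, 38/43, 1]
j=0 picked index 1: u0 ∈ [1/43, 8/43)
j=1 picked index 1: u0 ∈ [-33/430, 37/430)
j=2 picked index 3: u0 ∈ [-3/215, 42/215)
j=3 picked index 3: u0 ∈ [-49/430, 41/430)
j=4 picked index 4: u0 ∈ [-1/215, 34/215)
j=5 picked index 6: u0 ∈ [5/86, 13/86)
j=6 picked index 7: u0 ∈ [11/215, 36/215)
j=7 picked index 8: u0 ∈ [29/430, 79/430)
j=8 picked index 8: u0 ∈ [-7/215, 18/215)
j=9 picked index 9: u0 ∈ [-7/430, 1/10)
intersection: [29/430, 18/215)

29/430 18/215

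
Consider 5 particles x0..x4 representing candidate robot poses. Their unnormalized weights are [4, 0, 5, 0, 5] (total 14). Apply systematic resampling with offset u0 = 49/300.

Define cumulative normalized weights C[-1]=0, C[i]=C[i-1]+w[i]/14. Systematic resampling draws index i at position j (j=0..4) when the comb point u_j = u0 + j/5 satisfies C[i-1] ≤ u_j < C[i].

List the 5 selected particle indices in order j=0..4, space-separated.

0 2 2 4 4

C = [2/7, 2/7, 9/14, 9/14, 1]
j=0: u_0=49/300 ∈ [0, 2/7) → index 0
j=1: u_1=109/300 ∈ [2/7, 9/14) → index 2
j=2: u_2=169/300 ∈ [2/7, 9/14) → index 2
j=3: u_3=229/300 ∈ [9/14, 1) → index 4
j=4: u_4=289/300 ∈ [9/14, 1) → index 4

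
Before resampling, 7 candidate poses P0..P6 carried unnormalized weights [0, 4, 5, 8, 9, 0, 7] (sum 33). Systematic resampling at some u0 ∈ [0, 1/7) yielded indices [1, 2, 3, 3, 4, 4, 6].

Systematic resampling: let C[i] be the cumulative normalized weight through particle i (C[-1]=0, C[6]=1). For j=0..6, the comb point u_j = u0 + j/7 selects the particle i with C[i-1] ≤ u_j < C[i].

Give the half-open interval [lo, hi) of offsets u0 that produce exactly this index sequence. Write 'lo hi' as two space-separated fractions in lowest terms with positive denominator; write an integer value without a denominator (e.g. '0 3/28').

C = [0, 4/33, 3/11, 17/33, 26/33, 26/33, 1]
j=0 picked index 1: u0 ∈ [0, 4/33)
j=1 picked index 2: u0 ∈ [-5/231, 10/77)
j=2 picked index 3: u0 ∈ [-1/77, 53/231)
j=3 picked index 3: u0 ∈ [-12/77, 20/231)
j=4 picked index 4: u0 ∈ [-13/231, 50/231)
j=5 picked index 4: u0 ∈ [-46/231, 17/231)
j=6 picked index 6: u0 ∈ [-16/231, 1/7)
intersection: [0, 17/231)

0 17/231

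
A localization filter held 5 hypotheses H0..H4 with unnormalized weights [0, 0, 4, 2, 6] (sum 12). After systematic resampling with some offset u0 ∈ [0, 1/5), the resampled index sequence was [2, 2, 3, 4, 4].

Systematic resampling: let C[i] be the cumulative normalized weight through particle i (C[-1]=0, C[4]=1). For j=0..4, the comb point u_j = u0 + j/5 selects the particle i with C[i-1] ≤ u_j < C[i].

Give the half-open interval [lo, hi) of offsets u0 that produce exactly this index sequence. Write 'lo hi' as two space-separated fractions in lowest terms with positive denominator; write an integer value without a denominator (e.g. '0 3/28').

C = [0, 0, 1/3, 1/2, 1]
j=0 picked index 2: u0 ∈ [0, 1/3)
j=1 picked index 2: u0 ∈ [-1/5, 2/15)
j=2 picked index 3: u0 ∈ [-1/15, 1/10)
j=3 picked index 4: u0 ∈ [-1/10, 2/5)
j=4 picked index 4: u0 ∈ [-3/10, 1/5)
intersection: [0, 1/10)

0 1/10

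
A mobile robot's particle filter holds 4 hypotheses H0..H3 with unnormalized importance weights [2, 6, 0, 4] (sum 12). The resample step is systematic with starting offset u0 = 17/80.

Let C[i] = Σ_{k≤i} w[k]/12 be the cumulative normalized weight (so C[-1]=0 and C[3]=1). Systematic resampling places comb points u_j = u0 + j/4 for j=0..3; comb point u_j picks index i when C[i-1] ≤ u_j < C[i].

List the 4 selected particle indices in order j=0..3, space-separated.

C = [1/6, 2/3, 2/3, 1]
j=0: u_0=17/80 ∈ [1/6, 2/3) → index 1
j=1: u_1=37/80 ∈ [1/6, 2/3) → index 1
j=2: u_2=57/80 ∈ [2/3, 1) → index 3
j=3: u_3=77/80 ∈ [2/3, 1) → index 3

1 1 3 3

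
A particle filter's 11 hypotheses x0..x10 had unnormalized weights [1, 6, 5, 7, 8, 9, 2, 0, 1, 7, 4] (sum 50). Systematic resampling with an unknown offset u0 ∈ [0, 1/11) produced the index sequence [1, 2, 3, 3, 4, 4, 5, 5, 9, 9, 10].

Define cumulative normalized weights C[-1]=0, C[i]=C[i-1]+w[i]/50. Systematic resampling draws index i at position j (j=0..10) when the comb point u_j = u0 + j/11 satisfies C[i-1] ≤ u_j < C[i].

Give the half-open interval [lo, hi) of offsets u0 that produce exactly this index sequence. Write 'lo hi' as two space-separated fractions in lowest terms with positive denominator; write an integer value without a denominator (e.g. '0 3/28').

16/275 23/275

C = [1/50, 7/50, 6/25, 19/50, 27/50, 18/25, 19/25, 19/25, 39/50, 23/25, 1]
j=0 picked index 1: u0 ∈ [1/50, 7/50)
j=1 picked index 2: u0 ∈ [27/550, 41/275)
j=2 picked index 3: u0 ∈ [16/275, 109/550)
j=3 picked index 3: u0 ∈ [-9/275, 59/550)
j=4 picked index 4: u0 ∈ [9/550, 97/550)
j=5 picked index 4: u0 ∈ [-41/550, 47/550)
j=6 picked index 5: u0 ∈ [-3/550, 48/275)
j=7 picked index 5: u0 ∈ [-53/550, 23/275)
j=8 picked index 9: u0 ∈ [29/550, 53/275)
j=9 picked index 9: u0 ∈ [-21/550, 28/275)
j=10 picked index 10: u0 ∈ [3/275, 1/11)
intersection: [16/275, 23/275)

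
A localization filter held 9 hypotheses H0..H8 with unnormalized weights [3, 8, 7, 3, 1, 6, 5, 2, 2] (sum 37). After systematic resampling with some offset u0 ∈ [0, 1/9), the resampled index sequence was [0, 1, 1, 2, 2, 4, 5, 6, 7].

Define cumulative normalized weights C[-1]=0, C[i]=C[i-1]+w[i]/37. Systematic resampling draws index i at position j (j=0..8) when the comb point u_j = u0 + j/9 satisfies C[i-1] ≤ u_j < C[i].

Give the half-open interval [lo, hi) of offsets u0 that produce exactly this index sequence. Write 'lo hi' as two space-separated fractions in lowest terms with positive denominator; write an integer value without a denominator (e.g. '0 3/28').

4/333 13/333

C = [3/37, 11/37, 18/37, 21/37, 22/37, 28/37, 33/37, 35/37, 1]
j=0 picked index 0: u0 ∈ [0, 3/37)
j=1 picked index 1: u0 ∈ [-10/333, 62/333)
j=2 picked index 1: u0 ∈ [-47/333, 25/333)
j=3 picked index 2: u0 ∈ [-4/111, 17/111)
j=4 picked index 2: u0 ∈ [-49/333, 14/333)
j=5 picked index 4: u0 ∈ [4/333, 13/333)
j=6 picked index 5: u0 ∈ [-8/111, 10/111)
j=7 picked index 6: u0 ∈ [-7/333, 38/333)
j=8 picked index 7: u0 ∈ [1/333, 19/333)
intersection: [4/333, 13/333)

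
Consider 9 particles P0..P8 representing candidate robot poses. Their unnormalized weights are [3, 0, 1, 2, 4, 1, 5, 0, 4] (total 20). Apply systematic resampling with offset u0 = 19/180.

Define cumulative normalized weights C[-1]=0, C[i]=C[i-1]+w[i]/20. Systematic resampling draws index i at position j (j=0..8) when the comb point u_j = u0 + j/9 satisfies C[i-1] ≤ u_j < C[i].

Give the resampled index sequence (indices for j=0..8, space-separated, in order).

0 3 4 4 6 6 6 8 8

C = [3/20, 3/20, 1/5, 3/10, 1/2, 11/20, 4/5, 4/5, 1]
j=0: u_0=19/180 ∈ [0, 3/20) → index 0
j=1: u_1=13/60 ∈ [1/5, 3/10) → index 3
j=2: u_2=59/180 ∈ [3/10, 1/2) → index 4
j=3: u_3=79/180 ∈ [3/10, 1/2) → index 4
j=4: u_4=11/20 ∈ [11/20, 4/5) → index 6
j=5: u_5=119/180 ∈ [11/20, 4/5) → index 6
j=6: u_6=139/180 ∈ [11/20, 4/5) → index 6
j=7: u_7=53/60 ∈ [4/5, 1) → index 8
j=8: u_8=179/180 ∈ [4/5, 1) → index 8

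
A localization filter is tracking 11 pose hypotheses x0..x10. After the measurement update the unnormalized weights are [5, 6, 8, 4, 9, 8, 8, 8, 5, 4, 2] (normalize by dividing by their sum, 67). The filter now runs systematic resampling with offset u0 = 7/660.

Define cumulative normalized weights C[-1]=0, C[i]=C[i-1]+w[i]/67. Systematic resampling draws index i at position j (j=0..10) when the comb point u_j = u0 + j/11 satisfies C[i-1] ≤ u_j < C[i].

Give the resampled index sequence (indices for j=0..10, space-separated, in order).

0 1 2 2 4 4 5 6 7 7 9

C = [5/67, 11/67, 19/67, 23/67, 32/67, 40/67, 48/67, 56/67, 61/67, 65/67, 1]
j=0: u_0=7/660 ∈ [0, 5/67) → index 0
j=1: u_1=67/660 ∈ [5/67, 11/67) → index 1
j=2: u_2=127/660 ∈ [11/67, 19/67) → index 2
j=3: u_3=17/60 ∈ [11/67, 19/67) → index 2
j=4: u_4=247/660 ∈ [23/67, 32/67) → index 4
j=5: u_5=307/660 ∈ [23/67, 32/67) → index 4
j=6: u_6=367/660 ∈ [32/67, 40/67) → index 5
j=7: u_7=427/660 ∈ [40/67, 48/67) → index 6
j=8: u_8=487/660 ∈ [48/67, 56/67) → index 7
j=9: u_9=547/660 ∈ [48/67, 56/67) → index 7
j=10: u_10=607/660 ∈ [61/67, 65/67) → index 9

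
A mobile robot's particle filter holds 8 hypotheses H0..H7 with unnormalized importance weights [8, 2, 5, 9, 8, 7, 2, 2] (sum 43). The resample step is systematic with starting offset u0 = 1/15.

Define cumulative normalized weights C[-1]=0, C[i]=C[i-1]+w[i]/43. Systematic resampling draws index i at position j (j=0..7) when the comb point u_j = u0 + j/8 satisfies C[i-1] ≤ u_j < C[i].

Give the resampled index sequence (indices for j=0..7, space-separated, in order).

0 1 2 3 4 4 5 6

C = [8/43, 10/43, 15/43, 24/43, 32/43, 39/43, 41/43, 1]
j=0: u_0=1/15 ∈ [0, 8/43) → index 0
j=1: u_1=23/120 ∈ [8/43, 10/43) → index 1
j=2: u_2=19/60 ∈ [10/43, 15/43) → index 2
j=3: u_3=53/120 ∈ [15/43, 24/43) → index 3
j=4: u_4=17/30 ∈ [24/43, 32/43) → index 4
j=5: u_5=83/120 ∈ [24/43, 32/43) → index 4
j=6: u_6=49/60 ∈ [32/43, 39/43) → index 5
j=7: u_7=113/120 ∈ [39/43, 41/43) → index 6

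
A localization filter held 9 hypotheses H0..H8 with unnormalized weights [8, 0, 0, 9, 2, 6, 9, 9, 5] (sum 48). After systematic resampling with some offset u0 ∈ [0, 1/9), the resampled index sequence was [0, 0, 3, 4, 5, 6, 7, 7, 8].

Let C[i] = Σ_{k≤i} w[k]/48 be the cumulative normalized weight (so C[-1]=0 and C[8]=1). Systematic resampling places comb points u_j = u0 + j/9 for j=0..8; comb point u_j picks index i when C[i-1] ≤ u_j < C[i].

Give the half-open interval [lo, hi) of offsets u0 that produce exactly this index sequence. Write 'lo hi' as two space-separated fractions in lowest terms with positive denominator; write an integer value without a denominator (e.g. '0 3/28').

C = [1/6, 1/6, 1/6, 17/48, 19/48, 25/48, 17/24, 43/48, 1]
j=0 picked index 0: u0 ∈ [0, 1/6)
j=1 picked index 0: u0 ∈ [-1/9, 1/18)
j=2 picked index 3: u0 ∈ [-1/18, 19/144)
j=3 picked index 4: u0 ∈ [1/48, 1/16)
j=4 picked index 5: u0 ∈ [-7/144, 11/144)
j=5 picked index 6: u0 ∈ [-5/144, 11/72)
j=6 picked index 7: u0 ∈ [1/24, 11/48)
j=7 picked index 7: u0 ∈ [-5/72, 17/144)
j=8 picked index 8: u0 ∈ [1/144, 1/9)
intersection: [1/24, 1/18)

1/24 1/18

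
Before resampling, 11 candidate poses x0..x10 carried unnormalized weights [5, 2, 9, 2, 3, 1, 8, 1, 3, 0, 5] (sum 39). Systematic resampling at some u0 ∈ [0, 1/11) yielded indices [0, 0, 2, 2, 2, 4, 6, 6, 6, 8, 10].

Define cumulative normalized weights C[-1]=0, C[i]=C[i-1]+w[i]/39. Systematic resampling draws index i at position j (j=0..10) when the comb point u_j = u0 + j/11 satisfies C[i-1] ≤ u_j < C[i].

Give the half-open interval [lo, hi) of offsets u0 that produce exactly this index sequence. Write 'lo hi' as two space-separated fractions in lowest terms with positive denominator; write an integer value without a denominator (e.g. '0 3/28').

C = [5/39, 7/39, 16/39, 6/13, 7/13, 22/39, 10/13, 31/39, 34/39, 34/39, 1]
j=0 picked index 0: u0 ∈ [0, 5/39)
j=1 picked index 0: u0 ∈ [-1/11, 16/429)
j=2 picked index 2: u0 ∈ [-1/429, 98/429)
j=3 picked index 2: u0 ∈ [-40/429, 59/429)
j=4 picked index 2: u0 ∈ [-79/429, 20/429)
j=5 picked index 4: u0 ∈ [1/143, 12/143)
j=6 picked index 6: u0 ∈ [8/429, 32/143)
j=7 picked index 6: u0 ∈ [-31/429, 19/143)
j=8 picked index 6: u0 ∈ [-70/429, 6/143)
j=9 picked index 8: u0 ∈ [-10/429, 23/429)
j=10 picked index 10: u0 ∈ [-16/429, 1/11)
intersection: [8/429, 16/429)

8/429 16/429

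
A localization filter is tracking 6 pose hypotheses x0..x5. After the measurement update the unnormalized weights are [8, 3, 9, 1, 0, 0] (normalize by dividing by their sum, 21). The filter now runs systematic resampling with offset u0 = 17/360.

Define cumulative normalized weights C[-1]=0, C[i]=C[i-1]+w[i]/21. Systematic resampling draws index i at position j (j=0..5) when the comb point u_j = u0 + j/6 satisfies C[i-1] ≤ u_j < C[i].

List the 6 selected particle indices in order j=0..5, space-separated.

0 0 0 2 2 2

C = [8/21, 11/21, 20/21, 1, 1, 1]
j=0: u_0=17/360 ∈ [0, 8/21) → index 0
j=1: u_1=77/360 ∈ [0, 8/21) → index 0
j=2: u_2=137/360 ∈ [0, 8/21) → index 0
j=3: u_3=197/360 ∈ [11/21, 20/21) → index 2
j=4: u_4=257/360 ∈ [11/21, 20/21) → index 2
j=5: u_5=317/360 ∈ [11/21, 20/21) → index 2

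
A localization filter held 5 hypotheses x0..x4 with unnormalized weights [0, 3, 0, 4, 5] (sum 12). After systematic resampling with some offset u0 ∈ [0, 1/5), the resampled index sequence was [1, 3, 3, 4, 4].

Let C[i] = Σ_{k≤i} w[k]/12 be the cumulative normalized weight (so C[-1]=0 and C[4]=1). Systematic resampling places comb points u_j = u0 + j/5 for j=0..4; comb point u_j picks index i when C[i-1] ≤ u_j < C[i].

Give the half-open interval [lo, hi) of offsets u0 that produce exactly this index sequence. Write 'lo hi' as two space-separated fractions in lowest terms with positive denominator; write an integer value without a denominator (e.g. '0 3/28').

1/20 11/60

C = [0, 1/4, 1/4, 7/12, 1]
j=0 picked index 1: u0 ∈ [0, 1/4)
j=1 picked index 3: u0 ∈ [1/20, 23/60)
j=2 picked index 3: u0 ∈ [-3/20, 11/60)
j=3 picked index 4: u0 ∈ [-1/60, 2/5)
j=4 picked index 4: u0 ∈ [-13/60, 1/5)
intersection: [1/20, 11/60)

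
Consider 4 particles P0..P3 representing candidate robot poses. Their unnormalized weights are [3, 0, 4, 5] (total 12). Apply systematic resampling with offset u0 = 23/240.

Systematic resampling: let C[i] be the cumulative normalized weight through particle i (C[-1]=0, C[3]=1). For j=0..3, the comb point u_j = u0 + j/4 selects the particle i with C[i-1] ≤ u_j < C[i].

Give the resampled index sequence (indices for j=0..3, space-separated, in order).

0 2 3 3

C = [1/4, 1/4, 7/12, 1]
j=0: u_0=23/240 ∈ [0, 1/4) → index 0
j=1: u_1=83/240 ∈ [1/4, 7/12) → index 2
j=2: u_2=143/240 ∈ [7/12, 1) → index 3
j=3: u_3=203/240 ∈ [7/12, 1) → index 3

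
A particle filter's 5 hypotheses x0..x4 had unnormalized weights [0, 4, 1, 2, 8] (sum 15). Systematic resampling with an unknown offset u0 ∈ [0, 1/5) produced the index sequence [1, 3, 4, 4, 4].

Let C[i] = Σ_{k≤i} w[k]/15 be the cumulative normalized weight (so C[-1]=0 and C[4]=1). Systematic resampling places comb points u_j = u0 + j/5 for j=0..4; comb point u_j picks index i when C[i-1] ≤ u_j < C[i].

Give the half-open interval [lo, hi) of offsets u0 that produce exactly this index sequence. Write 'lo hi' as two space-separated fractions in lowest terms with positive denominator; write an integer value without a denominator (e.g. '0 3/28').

2/15 1/5

C = [0, 4/15, 1/3, 7/15, 1]
j=0 picked index 1: u0 ∈ [0, 4/15)
j=1 picked index 3: u0 ∈ [2/15, 4/15)
j=2 picked index 4: u0 ∈ [1/15, 3/5)
j=3 picked index 4: u0 ∈ [-2/15, 2/5)
j=4 picked index 4: u0 ∈ [-1/3, 1/5)
intersection: [2/15, 1/5)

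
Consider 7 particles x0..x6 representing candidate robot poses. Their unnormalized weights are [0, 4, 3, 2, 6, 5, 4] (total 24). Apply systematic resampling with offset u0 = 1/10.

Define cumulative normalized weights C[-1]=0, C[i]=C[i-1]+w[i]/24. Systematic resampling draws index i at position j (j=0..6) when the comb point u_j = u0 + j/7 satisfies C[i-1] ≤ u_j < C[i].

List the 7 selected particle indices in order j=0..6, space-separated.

C = [0, 1/6, 7/24, 3/8, 5/8, 5/6, 1]
j=0: u_0=1/10 ∈ [0, 1/6) → index 1
j=1: u_1=17/70 ∈ [1/6, 7/24) → index 2
j=2: u_2=27/70 ∈ [3/8, 5/8) → index 4
j=3: u_3=37/70 ∈ [3/8, 5/8) → index 4
j=4: u_4=47/70 ∈ [5/8, 5/6) → index 5
j=5: u_5=57/70 ∈ [5/8, 5/6) → index 5
j=6: u_6=67/70 ∈ [5/6, 1) → index 6

1 2 4 4 5 5 6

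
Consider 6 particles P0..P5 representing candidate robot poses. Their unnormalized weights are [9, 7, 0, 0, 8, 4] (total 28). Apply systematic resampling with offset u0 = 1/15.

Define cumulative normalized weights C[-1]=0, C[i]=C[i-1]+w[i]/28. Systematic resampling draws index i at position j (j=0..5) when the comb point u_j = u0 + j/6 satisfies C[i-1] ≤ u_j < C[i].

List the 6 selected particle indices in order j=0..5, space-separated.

C = [9/28, 4/7, 4/7, 4/7, 6/7, 1]
j=0: u_0=1/15 ∈ [0, 9/28) → index 0
j=1: u_1=7/30 ∈ [0, 9/28) → index 0
j=2: u_2=2/5 ∈ [9/28, 4/7) → index 1
j=3: u_3=17/30 ∈ [9/28, 4/7) → index 1
j=4: u_4=11/15 ∈ [4/7, 6/7) → index 4
j=5: u_5=9/10 ∈ [6/7, 1) → index 5

0 0 1 1 4 5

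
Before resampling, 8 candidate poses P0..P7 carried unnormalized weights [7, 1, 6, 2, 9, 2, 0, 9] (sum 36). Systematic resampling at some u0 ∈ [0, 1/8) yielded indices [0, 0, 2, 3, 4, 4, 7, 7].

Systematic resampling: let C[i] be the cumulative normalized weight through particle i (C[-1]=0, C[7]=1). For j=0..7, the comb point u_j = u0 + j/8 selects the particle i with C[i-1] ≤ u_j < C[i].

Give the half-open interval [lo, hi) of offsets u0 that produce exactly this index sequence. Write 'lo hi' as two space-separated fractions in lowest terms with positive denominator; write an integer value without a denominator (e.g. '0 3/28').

1/72 5/72

C = [7/36, 2/9, 7/18, 4/9, 25/36, 3/4, 3/4, 1]
j=0 picked index 0: u0 ∈ [0, 7/36)
j=1 picked index 0: u0 ∈ [-1/8, 5/72)
j=2 picked index 2: u0 ∈ [-1/36, 5/36)
j=3 picked index 3: u0 ∈ [1/72, 5/72)
j=4 picked index 4: u0 ∈ [-1/18, 7/36)
j=5 picked index 4: u0 ∈ [-13/72, 5/72)
j=6 picked index 7: u0 ∈ [0, 1/4)
j=7 picked index 7: u0 ∈ [-1/8, 1/8)
intersection: [1/72, 5/72)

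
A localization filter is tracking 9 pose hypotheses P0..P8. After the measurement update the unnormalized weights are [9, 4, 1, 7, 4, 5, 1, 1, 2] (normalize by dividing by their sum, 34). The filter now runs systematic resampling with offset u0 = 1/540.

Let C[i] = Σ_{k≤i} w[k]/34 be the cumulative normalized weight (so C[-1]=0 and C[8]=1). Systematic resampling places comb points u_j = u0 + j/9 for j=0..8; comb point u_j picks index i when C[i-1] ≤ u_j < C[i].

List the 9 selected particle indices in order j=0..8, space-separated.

0 0 0 1 3 3 4 5 6

C = [9/34, 13/34, 7/17, 21/34, 25/34, 15/17, 31/34, 16/17, 1]
j=0: u_0=1/540 ∈ [0, 9/34) → index 0
j=1: u_1=61/540 ∈ [0, 9/34) → index 0
j=2: u_2=121/540 ∈ [0, 9/34) → index 0
j=3: u_3=181/540 ∈ [9/34, 13/34) → index 1
j=4: u_4=241/540 ∈ [7/17, 21/34) → index 3
j=5: u_5=301/540 ∈ [7/17, 21/34) → index 3
j=6: u_6=361/540 ∈ [21/34, 25/34) → index 4
j=7: u_7=421/540 ∈ [25/34, 15/17) → index 5
j=8: u_8=481/540 ∈ [15/17, 31/34) → index 6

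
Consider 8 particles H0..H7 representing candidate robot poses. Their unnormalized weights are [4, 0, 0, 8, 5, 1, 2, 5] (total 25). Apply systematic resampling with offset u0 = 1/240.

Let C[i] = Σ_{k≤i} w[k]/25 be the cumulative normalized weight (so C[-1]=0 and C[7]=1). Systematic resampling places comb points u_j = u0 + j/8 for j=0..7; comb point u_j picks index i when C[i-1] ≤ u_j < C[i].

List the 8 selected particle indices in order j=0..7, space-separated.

C = [4/25, 4/25, 4/25, 12/25, 17/25, 18/25, 4/5, 1]
j=0: u_0=1/240 ∈ [0, 4/25) → index 0
j=1: u_1=31/240 ∈ [0, 4/25) → index 0
j=2: u_2=61/240 ∈ [4/25, 12/25) → index 3
j=3: u_3=91/240 ∈ [4/25, 12/25) → index 3
j=4: u_4=121/240 ∈ [12/25, 17/25) → index 4
j=5: u_5=151/240 ∈ [12/25, 17/25) → index 4
j=6: u_6=181/240 ∈ [18/25, 4/5) → index 6
j=7: u_7=211/240 ∈ [4/5, 1) → index 7

0 0 3 3 4 4 6 7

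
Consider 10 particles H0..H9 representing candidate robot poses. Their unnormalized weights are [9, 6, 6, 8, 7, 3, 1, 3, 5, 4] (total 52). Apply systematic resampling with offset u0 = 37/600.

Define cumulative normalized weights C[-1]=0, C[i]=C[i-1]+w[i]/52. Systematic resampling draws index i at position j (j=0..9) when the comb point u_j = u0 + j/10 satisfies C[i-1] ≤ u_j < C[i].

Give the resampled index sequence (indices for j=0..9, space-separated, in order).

0 0 1 2 3 4 4 6 8 9

C = [9/52, 15/52, 21/52, 29/52, 9/13, 3/4, 10/13, 43/52, 12/13, 1]
j=0: u_0=37/600 ∈ [0, 9/52) → index 0
j=1: u_1=97/600 ∈ [0, 9/52) → index 0
j=2: u_2=157/600 ∈ [9/52, 15/52) → index 1
j=3: u_3=217/600 ∈ [15/52, 21/52) → index 2
j=4: u_4=277/600 ∈ [21/52, 29/52) → index 3
j=5: u_5=337/600 ∈ [29/52, 9/13) → index 4
j=6: u_6=397/600 ∈ [29/52, 9/13) → index 4
j=7: u_7=457/600 ∈ [3/4, 10/13) → index 6
j=8: u_8=517/600 ∈ [43/52, 12/13) → index 8
j=9: u_9=577/600 ∈ [12/13, 1) → index 9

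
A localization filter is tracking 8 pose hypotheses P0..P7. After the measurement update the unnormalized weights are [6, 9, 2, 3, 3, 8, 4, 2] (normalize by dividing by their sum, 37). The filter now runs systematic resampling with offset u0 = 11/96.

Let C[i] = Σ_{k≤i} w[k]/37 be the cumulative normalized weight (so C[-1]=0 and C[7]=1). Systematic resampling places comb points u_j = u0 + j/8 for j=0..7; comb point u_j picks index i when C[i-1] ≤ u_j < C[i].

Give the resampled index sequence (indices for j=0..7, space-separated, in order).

C = [6/37, 15/37, 17/37, 20/37, 23/37, 31/37, 35/37, 1]
j=0: u_0=11/96 ∈ [0, 6/37) → index 0
j=1: u_1=23/96 ∈ [6/37, 15/37) → index 1
j=2: u_2=35/96 ∈ [6/37, 15/37) → index 1
j=3: u_3=47/96 ∈ [17/37, 20/37) → index 3
j=4: u_4=59/96 ∈ [20/37, 23/37) → index 4
j=5: u_5=71/96 ∈ [23/37, 31/37) → index 5
j=6: u_6=83/96 ∈ [31/37, 35/37) → index 6
j=7: u_7=95/96 ∈ [35/37, 1) → index 7

0 1 1 3 4 5 6 7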